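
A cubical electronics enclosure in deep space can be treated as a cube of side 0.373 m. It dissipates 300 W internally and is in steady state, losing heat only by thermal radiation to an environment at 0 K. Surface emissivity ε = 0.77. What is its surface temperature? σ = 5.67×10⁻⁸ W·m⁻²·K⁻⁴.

T ≈ 301 K

Steady state: internal power = radiated power, P = εσA T⁴.
Radiating area A = 6L² = 0.8348 m².
T⁴ = P/(εσA) = 300/(0.77·5.67×10⁻⁸·0.8348) = 8.231×10⁹ K⁴.
T = (8.231×10⁹)^(1/4).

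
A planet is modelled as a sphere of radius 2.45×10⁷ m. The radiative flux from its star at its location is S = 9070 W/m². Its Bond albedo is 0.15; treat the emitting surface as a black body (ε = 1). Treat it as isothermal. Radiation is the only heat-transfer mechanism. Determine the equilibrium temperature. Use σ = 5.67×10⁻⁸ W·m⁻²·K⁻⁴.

At equilibrium, absorbed power = emitted power.
Absorbing cross-section = πr² = 1.886×10¹⁵ m²; emitting surface = 4πr² = 7.543×10¹⁵ m² (ratio 4).
(1−a)S·A_cross = εσ·A_surf·T⁴  ⇒  T⁴ = (1−a)S/(4σ).
T⁴ = 0.850·9070/(4·5.67×10⁻⁸) = 3.399×10¹⁰ K⁴.
T = (3.399×10¹⁰)^(1/4).

T ≈ 429 K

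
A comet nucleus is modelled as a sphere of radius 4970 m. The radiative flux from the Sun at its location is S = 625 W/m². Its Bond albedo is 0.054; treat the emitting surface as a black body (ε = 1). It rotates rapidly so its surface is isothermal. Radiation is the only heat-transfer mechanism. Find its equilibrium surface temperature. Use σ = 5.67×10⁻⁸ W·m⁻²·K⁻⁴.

T ≈ 226 K

At equilibrium, absorbed power = emitted power.
Absorbing cross-section = πr² = 7.760×10⁷ m²; emitting surface = 4πr² = 3.104×10⁸ m² (ratio 4).
(1−a)S·A_cross = εσ·A_surf·T⁴  ⇒  T⁴ = (1−a)S/(4σ).
T⁴ = 0.946·625/(4·5.67×10⁻⁸) = 2.607×10⁹ K⁴.
T = (2.607×10⁹)^(1/4).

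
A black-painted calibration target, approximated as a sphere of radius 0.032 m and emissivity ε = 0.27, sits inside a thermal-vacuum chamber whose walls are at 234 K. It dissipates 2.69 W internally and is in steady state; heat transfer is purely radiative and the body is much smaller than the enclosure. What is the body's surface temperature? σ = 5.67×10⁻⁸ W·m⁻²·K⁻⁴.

T ≈ 359 K

For a small grey body in a large enclosure, net radiated power = εσA(T⁴ − T_w⁴).
Steady state: P = εσA(T⁴ − T_w⁴) with A = 4πr² = 0.01287 m².
T⁴ = P/(εσA) + T_w⁴ = 2.69/(0.27·5.67×10⁻⁸·0.01287) + (234)⁴
    = 1.366×10¹⁰ + 2.998×10⁹ = 1.665×10¹⁰ K⁴.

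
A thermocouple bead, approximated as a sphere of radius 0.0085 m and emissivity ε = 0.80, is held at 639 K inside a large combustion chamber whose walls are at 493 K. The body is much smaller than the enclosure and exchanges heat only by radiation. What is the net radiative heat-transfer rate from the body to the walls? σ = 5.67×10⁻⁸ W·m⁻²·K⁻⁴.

For a small grey body in a large enclosure: P_net = εσA(T_body⁴ − T_wall⁴).
A = 4πr² = 9.079×10⁻⁴ m²; T_body⁴ − T_wall⁴ = 1.667×10¹¹ − 5.907×10¹⁰ = 1.077×10¹¹ K⁴.
|P_net| = 0.80·5.67×10⁻⁸·9.079×10⁻⁴·1.077×10¹¹.

P_net ≈ 4.43 W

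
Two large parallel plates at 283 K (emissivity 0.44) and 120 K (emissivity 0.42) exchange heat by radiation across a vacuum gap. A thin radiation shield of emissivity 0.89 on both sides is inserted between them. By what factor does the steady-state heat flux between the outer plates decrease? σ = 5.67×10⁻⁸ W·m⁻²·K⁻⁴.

Without shield: q₀ = σΔ(T⁴)/(1/ε₁+1/ε₂−1) with denominator 3.654.
With shield the two gaps are in series; the resistances add: (1/ε₁+1/ε_s−1)+(1/ε_s+1/ε₂−1) = 2.396+2.505 = 4.901.
Heat-flux ratio q₀/q = 4.901/3.654.

factor ≈ 1.34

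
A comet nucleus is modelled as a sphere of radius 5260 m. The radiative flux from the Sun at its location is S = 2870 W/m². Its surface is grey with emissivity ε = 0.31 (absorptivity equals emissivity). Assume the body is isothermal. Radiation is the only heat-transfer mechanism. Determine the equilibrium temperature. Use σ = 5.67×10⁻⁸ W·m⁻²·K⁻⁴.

T ≈ 335 K

At equilibrium, absorbed power = emitted power.
Absorbing cross-section = πr² = 8.692×10⁷ m²; emitting surface = 4πr² = 3.477×10⁸ m² (ratio 4).
εS·A_cross = εσ·A_surf·T⁴  ⇒  T⁴ = S/(4σ)   (ε cancels).
T⁴ = 2870/(4·5.67×10⁻⁸) = 1.265×10¹⁰ K⁴.
T = (1.265×10¹⁰)^(1/4).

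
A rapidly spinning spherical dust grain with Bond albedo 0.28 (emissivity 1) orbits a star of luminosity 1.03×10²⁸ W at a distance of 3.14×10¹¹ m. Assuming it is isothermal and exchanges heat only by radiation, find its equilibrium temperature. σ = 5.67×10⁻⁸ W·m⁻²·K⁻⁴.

First find the stellar flux at distance d: S = L/(4πd²) = 1.03×10²⁸/(4π·(3.14×10¹¹)²) = 8313 W/m².
For an isothermal sphere, absorbed (1−a)S·πr² = emitted σ·4πr²·T⁴, so T⁴ = (1−a)S/(4σ).
T⁴ = 0.720·8313/(4·5.67×10⁻⁸) = 2.639×10¹⁰ K⁴.

T ≈ 403 K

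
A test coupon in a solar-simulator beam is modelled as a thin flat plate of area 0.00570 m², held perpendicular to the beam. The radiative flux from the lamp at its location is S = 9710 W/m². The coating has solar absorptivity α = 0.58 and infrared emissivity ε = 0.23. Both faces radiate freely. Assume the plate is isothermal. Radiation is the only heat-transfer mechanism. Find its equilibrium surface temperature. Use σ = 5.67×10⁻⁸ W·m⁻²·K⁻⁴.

T ≈ 682 K

At equilibrium, absorbed power = emitted power.
Absorbing cross-section = A = 0.005700 m²; emitting surface = 2A = 0.01140 m² (ratio 2).
αS·A_cross = εσ·A_surf·T⁴  ⇒  T⁴ = αS/(ε·2σ).
T⁴ = 0.580·9710/(0.23·2·5.67×10⁻⁸) = 2.159×10¹¹ K⁴.
T = (2.159×10¹¹)^(1/4).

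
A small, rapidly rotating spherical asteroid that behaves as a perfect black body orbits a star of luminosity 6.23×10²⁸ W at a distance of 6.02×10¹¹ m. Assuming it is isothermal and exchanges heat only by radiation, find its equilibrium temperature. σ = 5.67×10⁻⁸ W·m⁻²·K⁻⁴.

T ≈ 496 K

First find the stellar flux at distance d: S = L/(4πd²) = 6.23×10²⁸/(4π·(6.02×10¹¹)²) = 13680 W/m².
For an isothermal sphere, absorbed (1−a)S·πr² = emitted σ·4πr²·T⁴, so T⁴ = (1−a)S/(4σ).
T⁴ = 1.00·13680/(4·5.67×10⁻⁸) = 6.032×10¹⁰ K⁴.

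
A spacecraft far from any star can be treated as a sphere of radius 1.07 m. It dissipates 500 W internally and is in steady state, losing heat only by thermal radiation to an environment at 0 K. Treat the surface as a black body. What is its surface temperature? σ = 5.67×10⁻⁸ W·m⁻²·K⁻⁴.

T ≈ 157 K

Steady state: internal power = radiated power, P = εσA T⁴.
Radiating area A = 4πr² = 14.39 m².
T⁴ = P/(εσA) = 500/(1.0·5.67×10⁻⁸·14.39) = 6.129×10⁸ K⁴.
T = (6.129×10⁸)^(1/4).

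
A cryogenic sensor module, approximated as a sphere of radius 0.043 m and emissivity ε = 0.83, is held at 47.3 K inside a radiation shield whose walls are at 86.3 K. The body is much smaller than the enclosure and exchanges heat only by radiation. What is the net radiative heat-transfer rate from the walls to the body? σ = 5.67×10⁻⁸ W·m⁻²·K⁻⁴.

P_net ≈ 0.0552 W

For a small grey body in a large enclosure: P_net = εσA(T_body⁴ − T_wall⁴).
A = 4πr² = 0.02324 m²; T_body⁴ − T_wall⁴ = 5.005×10⁶ − 5.547×10⁷ = -5.046×10⁷ K⁴.
|P_net| = 0.83·5.67×10⁻⁸·0.02324·5.046×10⁷.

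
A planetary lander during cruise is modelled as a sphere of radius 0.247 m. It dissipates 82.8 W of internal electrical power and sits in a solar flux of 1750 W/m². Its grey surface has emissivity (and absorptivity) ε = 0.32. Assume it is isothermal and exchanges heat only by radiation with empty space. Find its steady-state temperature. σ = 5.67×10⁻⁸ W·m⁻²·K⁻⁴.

T ≈ 342 K

At steady state, absorbed solar power + internal power = radiated power.
Absorbed: α·S·A_cross = 0.32·1750·0.1917 = 107.3 W (cross-section πr²).
Total input = 107.3 + 82.8 = 190.1 W.
Radiated: εσ·A_surf·T⁴ with A_surf = 4πr² = 0.7667 m².
T⁴ = 190.1/(0.32·5.67×10⁻⁸·0.7667) = 1.367×10¹⁰ K⁴.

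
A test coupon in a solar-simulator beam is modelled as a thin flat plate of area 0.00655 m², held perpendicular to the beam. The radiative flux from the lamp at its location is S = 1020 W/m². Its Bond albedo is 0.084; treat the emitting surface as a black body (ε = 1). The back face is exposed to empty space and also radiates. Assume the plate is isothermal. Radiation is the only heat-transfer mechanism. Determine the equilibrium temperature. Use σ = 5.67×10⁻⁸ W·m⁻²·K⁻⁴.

At equilibrium, absorbed power = emitted power.
Absorbing cross-section = A = 0.006550 m²; emitting surface = 2A = 0.01310 m² (ratio 2).
(1−a)S·A_cross = εσ·A_surf·T⁴  ⇒  T⁴ = (1−a)S/(2σ).
T⁴ = 0.916·1020/(2·5.67×10⁻⁸) = 8.239×10⁹ K⁴.
T = (8.239×10⁹)^(1/4).

T ≈ 301 K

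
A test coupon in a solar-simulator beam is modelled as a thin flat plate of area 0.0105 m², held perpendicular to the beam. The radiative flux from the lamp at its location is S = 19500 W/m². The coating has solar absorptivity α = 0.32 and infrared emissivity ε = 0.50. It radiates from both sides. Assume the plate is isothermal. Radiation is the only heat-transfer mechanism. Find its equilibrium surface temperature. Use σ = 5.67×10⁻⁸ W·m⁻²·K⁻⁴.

T ≈ 576 K

At equilibrium, absorbed power = emitted power.
Absorbing cross-section = A = 0.01050 m²; emitting surface = 2A = 0.02100 m² (ratio 2).
αS·A_cross = εσ·A_surf·T⁴  ⇒  T⁴ = αS/(ε·2σ).
T⁴ = 0.320·19500/(0.50·2·5.67×10⁻⁸) = 1.101×10¹¹ K⁴.
T = (1.101×10¹¹)^(1/4).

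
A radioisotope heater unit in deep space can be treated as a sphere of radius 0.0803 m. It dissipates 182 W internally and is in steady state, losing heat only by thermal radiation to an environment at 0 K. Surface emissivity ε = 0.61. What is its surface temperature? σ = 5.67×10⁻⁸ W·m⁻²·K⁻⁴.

Steady state: internal power = radiated power, P = εσA T⁴.
Radiating area A = 4πr² = 0.08103 m².
T⁴ = P/(εσA) = 182/(0.61·5.67×10⁻⁸·0.08103) = 6.494×10¹⁰ K⁴.
T = (6.494×10¹⁰)^(1/4).

T ≈ 505 K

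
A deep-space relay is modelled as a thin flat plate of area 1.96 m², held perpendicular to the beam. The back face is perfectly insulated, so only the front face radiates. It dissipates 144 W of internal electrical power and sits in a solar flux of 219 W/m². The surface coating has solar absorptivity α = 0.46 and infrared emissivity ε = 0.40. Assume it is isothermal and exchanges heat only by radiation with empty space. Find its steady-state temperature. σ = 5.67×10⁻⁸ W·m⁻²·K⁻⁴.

T ≈ 296 K

At steady state, absorbed solar power + internal power = radiated power.
Absorbed: α·S·A_cross = 0.46·219·1.960 = 197.5 W (cross-section A).
Total input = 197.5 + 144 = 341.5 W.
Radiated: εσ·A_surf·T⁴ with A_surf = A = 1.960 m².
T⁴ = 341.5/(0.40·5.67×10⁻⁸·1.960) = 7.681×10⁹ K⁴.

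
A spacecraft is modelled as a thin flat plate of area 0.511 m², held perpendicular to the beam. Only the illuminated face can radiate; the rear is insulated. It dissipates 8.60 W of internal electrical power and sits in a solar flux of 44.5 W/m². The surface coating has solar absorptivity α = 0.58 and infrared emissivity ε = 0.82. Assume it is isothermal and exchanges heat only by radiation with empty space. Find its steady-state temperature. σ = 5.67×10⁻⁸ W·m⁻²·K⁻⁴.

At steady state, absorbed solar power + internal power = radiated power.
Absorbed: α·S·A_cross = 0.58·44.5·0.5110 = 13.19 W (cross-section A).
Total input = 13.19 + 8.60 = 21.79 W.
Radiated: εσ·A_surf·T⁴ with A_surf = A = 0.5110 m².
T⁴ = 21.79/(0.82·5.67×10⁻⁸·0.5110) = 9.171×10⁸ K⁴.

T ≈ 174 K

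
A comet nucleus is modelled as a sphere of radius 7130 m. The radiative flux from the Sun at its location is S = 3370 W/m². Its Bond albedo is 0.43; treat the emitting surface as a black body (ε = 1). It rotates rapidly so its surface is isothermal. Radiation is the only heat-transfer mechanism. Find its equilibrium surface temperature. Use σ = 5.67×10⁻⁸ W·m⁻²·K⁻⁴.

At equilibrium, absorbed power = emitted power.
Absorbing cross-section = πr² = 1.597×10⁸ m²; emitting surface = 4πr² = 6.388×10⁸ m² (ratio 4).
(1−a)S·A_cross = εσ·A_surf·T⁴  ⇒  T⁴ = (1−a)S/(4σ).
T⁴ = 0.570·3370/(4·5.67×10⁻⁸) = 8.470×10⁹ K⁴.
T = (8.470×10⁹)^(1/4).

T ≈ 303 K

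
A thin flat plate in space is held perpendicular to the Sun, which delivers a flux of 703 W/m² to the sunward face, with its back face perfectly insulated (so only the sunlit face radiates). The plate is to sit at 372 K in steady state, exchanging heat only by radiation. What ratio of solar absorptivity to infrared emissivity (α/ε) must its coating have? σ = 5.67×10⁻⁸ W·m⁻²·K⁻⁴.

Balance: αS·A = εσ·1A·T⁴ ⇒ α/ε = σT⁴/S.
α/ε = 5.67×10⁻⁸·(372)⁴/703 = 5.67×10⁻⁸·1.915×10¹⁰/703.

α/ε ≈ 1.54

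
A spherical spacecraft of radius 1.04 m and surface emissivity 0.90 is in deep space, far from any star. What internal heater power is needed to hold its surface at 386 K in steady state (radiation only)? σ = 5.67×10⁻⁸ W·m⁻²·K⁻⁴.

P ≈ 15400 W

P = εσ·4πr²·T⁴.
4πr² = 13.59 m²; T⁴ = 2.220×10¹⁰ K⁴.
P = 0.90·5.67×10⁻⁸·13.59·2.220×10¹⁰.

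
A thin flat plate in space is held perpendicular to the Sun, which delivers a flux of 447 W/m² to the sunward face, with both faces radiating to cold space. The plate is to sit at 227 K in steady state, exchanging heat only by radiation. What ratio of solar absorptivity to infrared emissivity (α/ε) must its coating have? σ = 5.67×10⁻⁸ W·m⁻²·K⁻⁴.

Balance: αS·A = εσ·2A·T⁴ ⇒ α/ε = 2σT⁴/S.
α/ε = 2·5.67×10⁻⁸·(227)⁴/447 = 2·5.67×10⁻⁸·2.655×10⁹/447.

α/ε ≈ 0.674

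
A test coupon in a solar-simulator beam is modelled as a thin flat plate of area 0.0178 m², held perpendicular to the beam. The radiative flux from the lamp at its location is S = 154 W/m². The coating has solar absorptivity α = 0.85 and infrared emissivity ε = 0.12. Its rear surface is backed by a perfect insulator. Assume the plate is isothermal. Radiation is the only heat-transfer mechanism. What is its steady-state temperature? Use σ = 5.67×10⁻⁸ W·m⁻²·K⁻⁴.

T ≈ 372 K

At equilibrium, absorbed power = emitted power.
Absorbing cross-section = A = 0.01780 m²; emitting surface = A = 0.01780 m² (ratio 1).
αS·A_cross = εσ·A_surf·T⁴  ⇒  T⁴ = αS/(ε·1σ).
T⁴ = 0.850·154/(0.12·1·5.67×10⁻⁸) = 1.924×10¹⁰ K⁴.
T = (1.924×10¹⁰)^(1/4).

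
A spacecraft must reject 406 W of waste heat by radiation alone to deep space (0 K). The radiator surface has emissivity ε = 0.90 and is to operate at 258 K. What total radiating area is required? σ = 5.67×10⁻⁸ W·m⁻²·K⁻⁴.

P = εσA T⁴ ⇒ A = P/(εσT⁴).
T⁴ = 4.431×10⁹ K⁴.
A = 406/(0.90 × 5.67×10⁻⁸ × 4.431×10⁹).

A ≈ 1.80 m²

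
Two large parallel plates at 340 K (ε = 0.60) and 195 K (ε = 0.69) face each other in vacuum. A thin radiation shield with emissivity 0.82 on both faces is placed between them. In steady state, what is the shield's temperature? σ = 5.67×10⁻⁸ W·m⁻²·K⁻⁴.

T_s ≈ 290 K

In steady state the net flux on the hot side equals that on the cold side.
σ(T₁⁴−T_s⁴)/D₁ = σ(T_s⁴−T₂⁴)/D₂, with D₁ = 1/ε₁+1/ε_s−1 = 1.886, D₂ = 1/ε_s+1/ε₂−1 = 1.669.
Solve for T_s⁴: T_s⁴ = (D₂·T₁⁴ + D₁·T₂⁴)/(D₁+D₂) = 7.040×10⁹ K⁴.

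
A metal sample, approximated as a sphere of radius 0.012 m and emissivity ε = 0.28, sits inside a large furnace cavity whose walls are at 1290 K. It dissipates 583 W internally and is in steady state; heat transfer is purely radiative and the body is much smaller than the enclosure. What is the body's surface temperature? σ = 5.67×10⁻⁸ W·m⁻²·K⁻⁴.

For a small grey body in a large enclosure, net radiated power = εσA(T⁴ − T_w⁴).
Steady state: P = εσA(T⁴ − T_w⁴) with A = 4πr² = 0.001810 m².
T⁴ = P/(εσA) + T_w⁴ = 583/(0.28·5.67×10⁻⁸·0.001810) + (1290)⁴
    = 2.029×10¹³ + 2.769×10¹² = 2.306×10¹³ K⁴.

T ≈ 2190 K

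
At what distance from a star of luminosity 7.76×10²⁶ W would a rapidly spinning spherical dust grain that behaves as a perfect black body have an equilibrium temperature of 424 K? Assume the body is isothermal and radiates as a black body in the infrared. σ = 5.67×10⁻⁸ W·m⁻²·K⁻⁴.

d ≈ 9.18×10¹⁰ m

For an isothermal black-emitting sphere, (1−a)S·πr² = σ·4πr²·T⁴ ⇒ S = 4σT⁴/(1−a).
S = 4·5.67×10⁻⁸·(424)⁴/1.00 = 7330 W/m².
Flux falls as S = L/(4πd²), so d = √(L/(4πS)) = √(7.76×10²⁶/(4π·7330)).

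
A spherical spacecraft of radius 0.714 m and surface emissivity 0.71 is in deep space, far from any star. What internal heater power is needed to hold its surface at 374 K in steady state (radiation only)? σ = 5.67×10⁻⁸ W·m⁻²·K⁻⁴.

P ≈ 5050 W

P = εσ·4πr²·T⁴.
4πr² = 6.406 m²; T⁴ = 1.957×10¹⁰ K⁴.
P = 0.71·5.67×10⁻⁸·6.406·1.957×10¹⁰.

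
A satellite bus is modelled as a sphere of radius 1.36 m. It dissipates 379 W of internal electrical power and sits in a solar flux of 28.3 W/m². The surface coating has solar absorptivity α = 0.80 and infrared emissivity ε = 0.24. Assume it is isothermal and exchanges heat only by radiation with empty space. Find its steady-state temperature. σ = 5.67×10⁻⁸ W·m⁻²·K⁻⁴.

At steady state, absorbed solar power + internal power = radiated power.
Absorbed: α·S·A_cross = 0.80·28.3·5.811 = 131.6 W (cross-section πr²).
Total input = 131.6 + 379 = 510.6 W.
Radiated: εσ·A_surf·T⁴ with A_surf = 4πr² = 23.24 m².
T⁴ = 510.6/(0.24·5.67×10⁻⁸·23.24) = 1.614×10⁹ K⁴.

T ≈ 200 K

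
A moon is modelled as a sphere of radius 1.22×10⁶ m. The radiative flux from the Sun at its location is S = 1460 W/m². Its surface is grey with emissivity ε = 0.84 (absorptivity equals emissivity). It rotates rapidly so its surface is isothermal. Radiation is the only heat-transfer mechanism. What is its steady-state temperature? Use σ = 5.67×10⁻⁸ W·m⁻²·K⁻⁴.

T ≈ 283 K

At equilibrium, absorbed power = emitted power.
Absorbing cross-section = πr² = 4.676×10¹² m²; emitting surface = 4πr² = 1.870×10¹³ m² (ratio 4).
εS·A_cross = εσ·A_surf·T⁴  ⇒  T⁴ = S/(4σ)   (ε cancels).
T⁴ = 1460/(4·5.67×10⁻⁸) = 6.437×10⁹ K⁴.
T = (6.437×10⁹)^(1/4).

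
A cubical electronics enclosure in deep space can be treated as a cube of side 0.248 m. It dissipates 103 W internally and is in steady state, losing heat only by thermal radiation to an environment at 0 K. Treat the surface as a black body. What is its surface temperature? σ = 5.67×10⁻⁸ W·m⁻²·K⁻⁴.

Steady state: internal power = radiated power, P = εσA T⁴.
Radiating area A = 6L² = 0.3690 m².
T⁴ = P/(εσA) = 103/(1.0·5.67×10⁻⁸·0.3690) = 4.923×10⁹ K⁴.
T = (4.923×10⁹)^(1/4).

T ≈ 265 K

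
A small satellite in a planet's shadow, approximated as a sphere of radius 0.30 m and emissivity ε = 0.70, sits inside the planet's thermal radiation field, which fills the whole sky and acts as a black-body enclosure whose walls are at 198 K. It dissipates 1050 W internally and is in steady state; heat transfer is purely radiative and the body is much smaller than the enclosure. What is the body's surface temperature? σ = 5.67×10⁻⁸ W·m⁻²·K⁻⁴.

For a small grey body in a large enclosure, net radiated power = εσA(T⁴ − T_w⁴).
Steady state: P = εσA(T⁴ − T_w⁴) with A = 4πr² = 1.131 m².
T⁴ = P/(εσA) + T_w⁴ = 1050/(0.70·5.67×10⁻⁸·1.131) + (198)⁴
    = 2.339×10¹⁰ + 1.537×10⁹ = 2.493×10¹⁰ K⁴.

T ≈ 397 K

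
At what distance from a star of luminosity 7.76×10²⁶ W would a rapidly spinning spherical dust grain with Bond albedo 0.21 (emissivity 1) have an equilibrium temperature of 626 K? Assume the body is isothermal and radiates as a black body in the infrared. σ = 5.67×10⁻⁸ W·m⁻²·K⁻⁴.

For an isothermal black-emitting sphere, (1−a)S·πr² = σ·4πr²·T⁴ ⇒ S = 4σT⁴/(1−a).
S = 4·5.67×10⁻⁸·(626)⁴/0.790 = 44090 W/m².
Flux falls as S = L/(4πd²), so d = √(L/(4πS)) = √(7.76×10²⁶/(4π·44090)).

d ≈ 3.74×10¹⁰ m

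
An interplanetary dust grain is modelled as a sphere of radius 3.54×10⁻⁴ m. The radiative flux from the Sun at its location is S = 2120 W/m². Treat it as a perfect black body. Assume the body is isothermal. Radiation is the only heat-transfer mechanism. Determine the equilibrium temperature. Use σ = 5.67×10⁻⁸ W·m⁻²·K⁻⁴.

T ≈ 311 K

At equilibrium, absorbed power = emitted power.
Absorbing cross-section = πr² = 3.937×10⁻⁷ m²; emitting surface = 4πr² = 1.575×10⁻⁶ m² (ratio 4).
S·A_cross = εσ·A_surf·T⁴  ⇒  T⁴ = S/(4σ).
T⁴ = 1.00·2120/(4·5.67×10⁻⁸) = 9.347×10⁹ K⁴.
T = (9.347×10⁹)^(1/4).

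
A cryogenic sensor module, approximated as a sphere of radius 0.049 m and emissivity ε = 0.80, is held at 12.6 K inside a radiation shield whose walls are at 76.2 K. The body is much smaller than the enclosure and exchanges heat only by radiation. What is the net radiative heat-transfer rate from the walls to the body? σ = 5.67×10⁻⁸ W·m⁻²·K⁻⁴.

For a small grey body in a large enclosure: P_net = εσA(T_body⁴ − T_wall⁴).
A = 4πr² = 0.03017 m²; T_body⁴ − T_wall⁴ = 25200 − 3.371×10⁷ = -3.369×10⁷ K⁴.
|P_net| = 0.80·5.67×10⁻⁸·0.03017·3.369×10⁷.

P_net ≈ 0.0461 W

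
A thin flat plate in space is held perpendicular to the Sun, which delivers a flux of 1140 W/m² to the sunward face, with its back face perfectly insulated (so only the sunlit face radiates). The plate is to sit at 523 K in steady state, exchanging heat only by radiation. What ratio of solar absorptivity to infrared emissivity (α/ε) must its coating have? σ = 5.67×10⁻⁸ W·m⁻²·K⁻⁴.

Balance: αS·A = εσ·1A·T⁴ ⇒ α/ε = σT⁴/S.
α/ε = 5.67×10⁻⁸·(523)⁴/1140 = 5.67×10⁻⁸·7.482×10¹⁰/1140.

α/ε ≈ 3.72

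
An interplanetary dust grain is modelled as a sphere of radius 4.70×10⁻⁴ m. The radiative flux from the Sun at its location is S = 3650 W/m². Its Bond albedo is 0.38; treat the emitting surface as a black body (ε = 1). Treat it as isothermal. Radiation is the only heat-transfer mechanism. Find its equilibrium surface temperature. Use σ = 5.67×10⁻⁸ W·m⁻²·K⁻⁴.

At equilibrium, absorbed power = emitted power.
Absorbing cross-section = πr² = 6.940×10⁻⁷ m²; emitting surface = 4πr² = 2.776×10⁻⁶ m² (ratio 4).
(1−a)S·A_cross = εσ·A_surf·T⁴  ⇒  T⁴ = (1−a)S/(4σ).
T⁴ = 0.620·3650/(4·5.67×10⁻⁸) = 9.978×10⁹ K⁴.
T = (9.978×10⁹)^(1/4).

T ≈ 316 K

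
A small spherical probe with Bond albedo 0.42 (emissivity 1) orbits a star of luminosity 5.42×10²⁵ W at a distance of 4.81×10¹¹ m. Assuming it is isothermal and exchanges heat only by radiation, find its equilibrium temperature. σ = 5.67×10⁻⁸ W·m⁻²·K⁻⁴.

First find the stellar flux at distance d: S = L/(4πd²) = 5.42×10²⁵/(4π·(4.81×10¹¹)²) = 18.64 W/m².
For an isothermal sphere, absorbed (1−a)S·πr² = emitted σ·4πr²·T⁴, so T⁴ = (1−a)S/(4σ).
T⁴ = 0.580·18.64/(4·5.67×10⁻⁸) = 4.767×10⁷ K⁴.

T ≈ 83.1 K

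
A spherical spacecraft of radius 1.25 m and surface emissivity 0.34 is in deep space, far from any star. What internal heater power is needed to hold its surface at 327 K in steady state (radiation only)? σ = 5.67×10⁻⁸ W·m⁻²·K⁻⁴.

P = εσ·4πr²·T⁴.
4πr² = 19.63 m²; T⁴ = 1.143×10¹⁰ K⁴.
P = 0.34·5.67×10⁻⁸·19.63·1.143×10¹⁰.

P ≈ 4330 W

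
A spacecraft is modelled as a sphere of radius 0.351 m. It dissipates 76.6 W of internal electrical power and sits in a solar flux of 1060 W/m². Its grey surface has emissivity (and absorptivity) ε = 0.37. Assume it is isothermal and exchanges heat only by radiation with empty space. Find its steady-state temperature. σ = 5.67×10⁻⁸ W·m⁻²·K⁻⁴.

At steady state, absorbed solar power + internal power = radiated power.
Absorbed: α·S·A_cross = 0.37·1060·0.3870 = 151.8 W (cross-section πr²).
Total input = 151.8 + 76.6 = 228.4 W.
Radiated: εσ·A_surf·T⁴ with A_surf = 4πr² = 1.548 m².
T⁴ = 228.4/(0.37·5.67×10⁻⁸·1.548) = 7.032×10⁹ K⁴.

T ≈ 290 K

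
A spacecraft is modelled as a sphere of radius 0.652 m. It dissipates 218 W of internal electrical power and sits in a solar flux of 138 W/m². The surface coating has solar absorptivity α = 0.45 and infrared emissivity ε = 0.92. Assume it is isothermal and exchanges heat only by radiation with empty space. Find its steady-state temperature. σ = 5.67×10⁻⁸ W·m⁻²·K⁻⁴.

T ≈ 181 K

At steady state, absorbed solar power + internal power = radiated power.
Absorbed: α·S·A_cross = 0.45·138·1.336 = 82.93 W (cross-section πr²).
Total input = 82.93 + 218 = 300.9 W.
Radiated: εσ·A_surf·T⁴ with A_surf = 4πr² = 5.342 m².
T⁴ = 300.9/(0.92·5.67×10⁻⁸·5.342) = 1.080×10⁹ K⁴.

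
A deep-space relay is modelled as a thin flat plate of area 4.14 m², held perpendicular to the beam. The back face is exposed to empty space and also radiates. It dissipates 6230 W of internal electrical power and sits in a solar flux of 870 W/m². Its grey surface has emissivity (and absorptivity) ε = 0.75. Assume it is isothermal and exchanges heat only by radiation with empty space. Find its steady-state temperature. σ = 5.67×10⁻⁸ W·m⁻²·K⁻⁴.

T ≈ 399 K

At steady state, absorbed solar power + internal power = radiated power.
Absorbed: α·S·A_cross = 0.75·870·4.140 = 2701 W (cross-section A).
Total input = 2701 + 6230 = 8931 W.
Radiated: εσ·A_surf·T⁴ with A_surf = 2A = 8.280 m².
T⁴ = 8931/(0.75·5.67×10⁻⁸·8.280) = 2.537×10¹⁰ K⁴.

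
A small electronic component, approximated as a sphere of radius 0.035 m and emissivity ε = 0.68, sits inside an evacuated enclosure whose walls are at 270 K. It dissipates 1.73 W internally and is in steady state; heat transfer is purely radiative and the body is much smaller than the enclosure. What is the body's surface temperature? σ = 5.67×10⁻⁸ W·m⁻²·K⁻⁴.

T ≈ 301 K

For a small grey body in a large enclosure, net radiated power = εσA(T⁴ − T_w⁴).
Steady state: P = εσA(T⁴ − T_w⁴) with A = 4πr² = 0.01539 m².
T⁴ = P/(εσA) + T_w⁴ = 1.73/(0.68·5.67×10⁻⁸·0.01539) + (270)⁴
    = 2.915×10⁹ + 5.314×10⁹ = 8.229×10⁹ K⁴.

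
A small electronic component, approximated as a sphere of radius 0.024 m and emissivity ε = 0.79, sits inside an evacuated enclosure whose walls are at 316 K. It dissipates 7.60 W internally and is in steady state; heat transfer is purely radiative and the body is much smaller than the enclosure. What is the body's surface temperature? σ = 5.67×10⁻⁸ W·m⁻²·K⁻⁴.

For a small grey body in a large enclosure, net radiated power = εσA(T⁴ − T_w⁴).
Steady state: P = εσA(T⁴ − T_w⁴) with A = 4πr² = 0.007238 m².
T⁴ = P/(εσA) + T_w⁴ = 7.60/(0.79·5.67×10⁻⁸·0.007238) + (316)⁴
    = 2.344×10¹⁰ + 9.971×10⁹ = 3.341×10¹⁰ K⁴.

T ≈ 428 K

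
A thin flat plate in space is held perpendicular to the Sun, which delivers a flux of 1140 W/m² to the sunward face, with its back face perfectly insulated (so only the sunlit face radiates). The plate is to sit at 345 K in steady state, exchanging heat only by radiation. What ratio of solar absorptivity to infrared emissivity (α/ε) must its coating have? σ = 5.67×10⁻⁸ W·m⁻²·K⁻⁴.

Balance: αS·A = εσ·1A·T⁴ ⇒ α/ε = σT⁴/S.
α/ε = 5.67×10⁻⁸·(345)⁴/1140 = 5.67×10⁻⁸·1.417×10¹⁰/1140.

α/ε ≈ 0.705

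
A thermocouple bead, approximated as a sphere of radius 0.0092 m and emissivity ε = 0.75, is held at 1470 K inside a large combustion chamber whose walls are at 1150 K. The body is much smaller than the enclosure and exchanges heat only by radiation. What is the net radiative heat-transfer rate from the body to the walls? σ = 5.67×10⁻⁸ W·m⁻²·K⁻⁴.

P_net ≈ 132 W

For a small grey body in a large enclosure: P_net = εσA(T_body⁴ − T_wall⁴).
A = 4πr² = 0.001064 m²; T_body⁴ − T_wall⁴ = 4.669×10¹² − 1.749×10¹² = 2.920×10¹² K⁴.
|P_net| = 0.75·5.67×10⁻⁸·0.001064·2.920×10¹².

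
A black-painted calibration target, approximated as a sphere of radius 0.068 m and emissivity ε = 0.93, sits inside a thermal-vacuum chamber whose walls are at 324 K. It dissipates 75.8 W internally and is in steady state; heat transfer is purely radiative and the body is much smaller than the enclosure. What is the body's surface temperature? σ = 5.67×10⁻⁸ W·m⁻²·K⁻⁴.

T ≈ 435 K

For a small grey body in a large enclosure, net radiated power = εσA(T⁴ − T_w⁴).
Steady state: P = εσA(T⁴ − T_w⁴) with A = 4πr² = 0.05811 m².
T⁴ = P/(εσA) + T_w⁴ = 75.8/(0.93·5.67×10⁻⁸·0.05811) + (324)⁴
    = 2.474×10¹⁰ + 1.102×10¹⁰ = 3.576×10¹⁰ K⁴.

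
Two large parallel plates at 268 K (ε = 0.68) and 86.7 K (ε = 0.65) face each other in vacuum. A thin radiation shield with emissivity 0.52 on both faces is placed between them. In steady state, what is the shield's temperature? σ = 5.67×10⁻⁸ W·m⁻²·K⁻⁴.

T_s ≈ 227 K

In steady state the net flux on the hot side equals that on the cold side.
σ(T₁⁴−T_s⁴)/D₁ = σ(T_s⁴−T₂⁴)/D₂, with D₁ = 1/ε₁+1/ε_s−1 = 2.394, D₂ = 1/ε_s+1/ε₂−1 = 2.462.
Solve for T_s⁴: T_s⁴ = (D₂·T₁⁴ + D₁·T₂⁴)/(D₁+D₂) = 2.643×10⁹ K⁴.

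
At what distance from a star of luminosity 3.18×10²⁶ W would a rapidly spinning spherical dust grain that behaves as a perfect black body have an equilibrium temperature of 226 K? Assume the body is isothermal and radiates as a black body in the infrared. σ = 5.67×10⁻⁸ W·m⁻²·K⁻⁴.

d ≈ 2.07×10¹¹ m

For an isothermal black-emitting sphere, (1−a)S·πr² = σ·4πr²·T⁴ ⇒ S = 4σT⁴/(1−a).
S = 4·5.67×10⁻⁸·(226)⁴/1.00 = 591.7 W/m².
Flux falls as S = L/(4πd²), so d = √(L/(4πS)) = √(3.18×10²⁶/(4π·591.7)).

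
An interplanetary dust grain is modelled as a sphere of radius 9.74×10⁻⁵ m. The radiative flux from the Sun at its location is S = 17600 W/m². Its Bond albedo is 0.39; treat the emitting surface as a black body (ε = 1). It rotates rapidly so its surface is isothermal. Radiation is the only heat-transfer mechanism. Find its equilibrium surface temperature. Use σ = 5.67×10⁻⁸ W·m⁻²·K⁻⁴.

At equilibrium, absorbed power = emitted power.
Absorbing cross-section = πr² = 2.980×10⁻⁸ m²; emitting surface = 4πr² = 1.192×10⁻⁷ m² (ratio 4).
(1−a)S·A_cross = εσ·A_surf·T⁴  ⇒  T⁴ = (1−a)S/(4σ).
T⁴ = 0.610·17600/(4·5.67×10⁻⁸) = 4.734×10¹⁰ K⁴.
T = (4.734×10¹⁰)^(1/4).

T ≈ 466 K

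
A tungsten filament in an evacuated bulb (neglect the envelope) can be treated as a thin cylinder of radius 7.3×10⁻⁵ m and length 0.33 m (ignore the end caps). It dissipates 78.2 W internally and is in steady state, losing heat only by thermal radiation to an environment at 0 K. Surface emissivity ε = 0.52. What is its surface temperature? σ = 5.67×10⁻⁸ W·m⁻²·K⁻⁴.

Steady state: internal power = radiated power, P = εσA T⁴.
Radiating area A = 2πrL = 1.514×10⁻⁴ m².
T⁴ = P/(εσA) = 78.2/(0.52·5.67×10⁻⁸·1.514×10⁻⁴) = 1.752×10¹³ K⁴.
T = (1.752×10¹³)^(1/4).

T ≈ 2050 K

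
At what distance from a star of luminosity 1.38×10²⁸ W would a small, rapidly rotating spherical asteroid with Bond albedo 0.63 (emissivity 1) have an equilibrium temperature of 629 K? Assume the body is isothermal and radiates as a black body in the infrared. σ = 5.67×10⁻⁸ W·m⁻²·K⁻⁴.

d ≈ 1.07×10¹¹ m

For an isothermal black-emitting sphere, (1−a)S·πr² = σ·4πr²·T⁴ ⇒ S = 4σT⁴/(1−a).
S = 4·5.67×10⁻⁸·(629)⁴/0.370 = 95950 W/m².
Flux falls as S = L/(4πd²), so d = √(L/(4πS)) = √(1.38×10²⁸/(4π·95950)).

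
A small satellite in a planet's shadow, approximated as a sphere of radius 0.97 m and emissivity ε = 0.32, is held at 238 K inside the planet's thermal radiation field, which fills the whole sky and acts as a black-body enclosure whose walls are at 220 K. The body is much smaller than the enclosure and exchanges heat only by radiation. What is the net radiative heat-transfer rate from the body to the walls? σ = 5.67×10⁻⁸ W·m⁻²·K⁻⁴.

P_net ≈ 186 W

For a small grey body in a large enclosure: P_net = εσA(T_body⁴ − T_wall⁴).
A = 4πr² = 11.82 m²; T_body⁴ − T_wall⁴ = 3.209×10⁹ − 2.343×10⁹ = 8.660×10⁸ K⁴.
|P_net| = 0.32·5.67×10⁻⁸·11.82·8.660×10⁸.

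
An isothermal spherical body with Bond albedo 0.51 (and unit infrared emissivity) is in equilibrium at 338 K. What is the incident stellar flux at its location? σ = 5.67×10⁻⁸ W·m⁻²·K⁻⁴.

S ≈ 6040 W/m²

(1−a)S·πr² = σ·4πr²·T⁴ ⇒ S = 4σT⁴/(1−a).
S = 4·5.67×10⁻⁸·1.305×10¹⁰/0.490.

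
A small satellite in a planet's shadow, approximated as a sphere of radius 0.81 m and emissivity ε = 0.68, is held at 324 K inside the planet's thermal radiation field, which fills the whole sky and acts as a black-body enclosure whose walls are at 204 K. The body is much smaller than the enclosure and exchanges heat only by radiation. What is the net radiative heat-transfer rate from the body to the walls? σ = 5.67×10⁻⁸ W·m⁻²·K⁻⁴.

P_net ≈ 2950 W

For a small grey body in a large enclosure: P_net = εσA(T_body⁴ − T_wall⁴).
A = 4πr² = 8.245 m²; T_body⁴ − T_wall⁴ = 1.102×10¹⁰ − 1.732×10⁹ = 9.288×10⁹ K⁴.
|P_net| = 0.68·5.67×10⁻⁸·8.245·9.288×10⁹.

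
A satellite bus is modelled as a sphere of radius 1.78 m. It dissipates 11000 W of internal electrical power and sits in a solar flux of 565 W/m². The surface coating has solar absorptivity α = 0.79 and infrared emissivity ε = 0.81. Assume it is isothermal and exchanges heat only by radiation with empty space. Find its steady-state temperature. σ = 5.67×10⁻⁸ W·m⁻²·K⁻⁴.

T ≈ 303 K

At steady state, absorbed solar power + internal power = radiated power.
Absorbed: α·S·A_cross = 0.79·565·9.954 = 4443 W (cross-section πr²).
Total input = 4443 + 11000 = 15440 W.
Radiated: εσ·A_surf·T⁴ with A_surf = 4πr² = 39.82 m².
T⁴ = 15440/(0.81·5.67×10⁻⁸·39.82) = 8.445×10⁹ K⁴.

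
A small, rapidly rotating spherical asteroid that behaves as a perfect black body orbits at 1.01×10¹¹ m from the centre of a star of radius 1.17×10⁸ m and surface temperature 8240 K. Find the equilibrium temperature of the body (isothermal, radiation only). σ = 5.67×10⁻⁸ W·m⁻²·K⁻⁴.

T ≈ 198 K

The star's surface emits σT_*⁴; at distance d the flux is S = σT_*⁴(R_*/d)².
S = 5.67×10⁻⁸·(8240)⁴·(1.17×10⁸/1.01×10¹¹)² = 350.8 W/m².
For an isothermal sphere T⁴ = (1−a)S/(4σ) = 1.547×10⁹ K⁴.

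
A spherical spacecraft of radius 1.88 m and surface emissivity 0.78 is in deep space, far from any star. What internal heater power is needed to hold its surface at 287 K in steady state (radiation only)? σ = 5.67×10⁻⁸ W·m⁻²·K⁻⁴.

P ≈ 13300 W

P = εσ·4πr²·T⁴.
4πr² = 44.41 m²; T⁴ = 6.785×10⁹ K⁴.
P = 0.78·5.67×10⁻⁸·44.41·6.785×10⁹.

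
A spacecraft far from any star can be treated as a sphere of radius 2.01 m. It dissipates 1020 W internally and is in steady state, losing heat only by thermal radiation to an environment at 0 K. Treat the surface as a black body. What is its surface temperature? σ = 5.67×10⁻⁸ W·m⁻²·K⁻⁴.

T ≈ 137 K

Steady state: internal power = radiated power, P = εσA T⁴.
Radiating area A = 4πr² = 50.77 m².
T⁴ = P/(εσA) = 1020/(1.0·5.67×10⁻⁸·50.77) = 3.543×10⁸ K⁴.
T = (3.543×10⁸)^(1/4).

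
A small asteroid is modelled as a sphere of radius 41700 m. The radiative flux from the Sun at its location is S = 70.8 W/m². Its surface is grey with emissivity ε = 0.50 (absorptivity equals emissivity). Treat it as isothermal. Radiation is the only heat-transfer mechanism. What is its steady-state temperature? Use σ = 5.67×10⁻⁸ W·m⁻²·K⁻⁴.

T ≈ 133 K

At equilibrium, absorbed power = emitted power.
Absorbing cross-section = πr² = 5.463×10⁹ m²; emitting surface = 4πr² = 2.185×10¹⁰ m² (ratio 4).
εS·A_cross = εσ·A_surf·T⁴  ⇒  T⁴ = S/(4σ)   (ε cancels).
T⁴ = 70.8/(4·5.67×10⁻⁸) = 3.122×10⁸ K⁴.
T = (3.122×10⁸)^(1/4).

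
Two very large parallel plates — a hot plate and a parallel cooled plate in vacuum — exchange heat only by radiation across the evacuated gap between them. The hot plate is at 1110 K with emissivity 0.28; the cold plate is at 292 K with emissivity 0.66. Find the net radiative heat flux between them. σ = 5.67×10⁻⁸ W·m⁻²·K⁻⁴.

q ≈ 21000 W/m²

For two infinite grey parallel plates, q = σ(T₁⁴ − T₂⁴)/(1/ε₁ + 1/ε₂ − 1).
T₁⁴ − T₂⁴ = 1.518×10¹² − 7.270×10⁹ = 1.511×10¹² K⁴.
1/ε₁ + 1/ε₂ − 1 = 3.571 + 1.515 − 1 = 4.087.
q = 5.67×10⁻⁸ × 1.511×10¹² / 4.087.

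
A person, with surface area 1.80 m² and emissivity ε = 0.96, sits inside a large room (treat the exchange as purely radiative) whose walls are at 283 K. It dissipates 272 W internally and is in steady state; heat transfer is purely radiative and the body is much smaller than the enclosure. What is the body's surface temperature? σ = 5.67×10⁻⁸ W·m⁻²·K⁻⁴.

T ≈ 310 K

For a small grey body in a large enclosure, net radiated power = εσA(T⁴ − T_w⁴).
Steady state: P = εσA(T⁴ − T_w⁴) with A = 1.80 m².
T⁴ = P/(εσA) + T_w⁴ = 272/(0.96·5.67×10⁻⁸·1.800) + (283)⁴
    = 2.776×10⁹ + 6.414×10⁹ = 9.190×10⁹ K⁴.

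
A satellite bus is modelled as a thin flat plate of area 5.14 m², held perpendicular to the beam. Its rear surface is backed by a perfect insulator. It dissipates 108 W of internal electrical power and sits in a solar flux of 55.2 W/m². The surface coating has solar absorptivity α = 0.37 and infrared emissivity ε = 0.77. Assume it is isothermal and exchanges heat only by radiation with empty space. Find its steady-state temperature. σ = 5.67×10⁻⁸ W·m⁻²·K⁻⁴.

T ≈ 176 K

At steady state, absorbed solar power + internal power = radiated power.
Absorbed: α·S·A_cross = 0.37·55.2·5.140 = 105.0 W (cross-section A).
Total input = 105.0 + 108 = 213.0 W.
Radiated: εσ·A_surf·T⁴ with A_surf = A = 5.140 m².
T⁴ = 213.0/(0.77·5.67×10⁻⁸·5.140) = 9.491×10⁸ K⁴.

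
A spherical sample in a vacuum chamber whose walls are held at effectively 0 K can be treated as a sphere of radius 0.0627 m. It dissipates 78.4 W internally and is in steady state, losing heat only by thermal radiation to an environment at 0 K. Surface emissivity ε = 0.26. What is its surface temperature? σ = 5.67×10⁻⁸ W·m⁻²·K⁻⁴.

Steady state: internal power = radiated power, P = εσA T⁴.
Radiating area A = 4πr² = 0.04940 m².
T⁴ = P/(εσA) = 78.4/(0.26·5.67×10⁻⁸·0.04940) = 1.077×10¹¹ K⁴.
T = (1.077×10¹¹)^(1/4).

T ≈ 573 K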